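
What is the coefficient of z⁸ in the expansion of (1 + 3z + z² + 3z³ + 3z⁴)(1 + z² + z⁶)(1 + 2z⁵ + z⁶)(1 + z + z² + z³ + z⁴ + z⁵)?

(1 + 3z + z² + 3z³ + 3z⁴) has coefficients 1,3,1,3,3 for degrees 0…4.
(1 + z² + z⁶) has coefficients 1,0,1,0,0,0,1,0,0 for degrees 0…8.
Multiplying by (1 + 2z⁵ + z⁶) gives running coefficients 1,0,1,0,0,2,2,2,1 for degrees 0…8.
Finally multiplying by (1 + z + z² + z³ + z⁴ + z⁵), the product of all factors after the first has coefficients 1,1,2,2,2,4,5,7,7 for degrees 0…8.
[z⁸] = 1·7 + 3·7 + 1·5 + 3·4 + 3·2 = 51.

51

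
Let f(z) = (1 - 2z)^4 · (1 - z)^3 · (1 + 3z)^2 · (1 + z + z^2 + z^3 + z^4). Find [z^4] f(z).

(1 - 2z)^4 has coefficients 1,-8,24,-32,16 for degrees 0…4.
(1 - z)^3 has coefficients 1,-3,3,-1,0 for degrees 0…4.
Multiplying by (1 + 3z)^2 gives running coefficients 1,3,-6,-10,21 for degrees 0…4.
Finally multiplying by (1 + z + z^2 + z^3 + z^4), the product of all factors after the first has coefficients 1,4,-2,-12,9 for degrees 0…4.
[z^4] = 1·9 − 8·(-12) + 24·(-2) − 32·4 + 16·1 = -55.

-55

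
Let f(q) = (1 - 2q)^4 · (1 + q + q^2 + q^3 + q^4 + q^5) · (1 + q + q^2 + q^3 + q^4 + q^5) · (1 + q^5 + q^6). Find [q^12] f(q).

(1 - 2q)^4 has coefficients 1,-8,24,-32,16 for degrees 0…4.
(1 + q + q^2 + q^3 + q^4 + q^5) has coefficients 1,1,1,1,1,1,0,0,0,0,0,0,0 for degrees 0…12.
Multiplying by (1 + q + q^2 + q^3 + q^4 + q^5) gives running coefficients 1,2,3,4,5,6,5,4,3,2,1,0,0 for degrees 0…12.
Finally multiplying by (1 + q^5 + q^6), the product of all factors after the first has coefficients 1,2,3,4,5,7,8,9,10,11,12,11,9 for degrees 0…12.
[q^12] = 1·9 − 8·11 + 24·12 − 32·11 + 16·10 = 17.

17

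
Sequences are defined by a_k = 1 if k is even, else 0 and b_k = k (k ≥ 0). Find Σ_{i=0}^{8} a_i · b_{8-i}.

The convolution is the x^8 coefficient of A(x)B(x).
Σ = 1·8 + 0·7 + 1·6 + 0·5 + 1·4 + 0·3 + 1·2 + 0·1 + 1·0 = 20.

20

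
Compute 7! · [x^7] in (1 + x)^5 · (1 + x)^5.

604800

The EGF product rule gives c_7 = Σ_{k_1+k_2=7} C(7; k_1,k_2) · ∏ g_i(k_i), where (1+x)^5 gives the falling factorial (5)_k; (1+x)^5 gives the falling factorial (5)_k.
g_1(k) for k = 0…7: 1, 5, 20, 60, 120, 120, 0, 0.
g_2(k) for k = 0…7: 1, 5, 20, 60, 120, 120, 0, 0.
c_7 = Σ_k C(7,k)·g_1(k)·g_2(7−k) = 21·20·120 + 35·60·120 + 35·120·60 + 21·120·20 = 50400 + 252000 + 252000 + 50400 = 604800.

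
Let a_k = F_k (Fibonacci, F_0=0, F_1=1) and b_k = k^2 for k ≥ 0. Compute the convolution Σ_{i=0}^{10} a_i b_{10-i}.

The convolution is the x^10 coefficient of A(x)B(x).
Σ = 0·100 + 1·81 + 1·64 + 2·49 + 3·36 + 5·25 + 8·16 + 13·9 + 21·4 + 34·1 + 55·0 = 839.

839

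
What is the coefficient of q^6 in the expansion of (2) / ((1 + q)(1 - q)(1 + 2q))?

170

Partial fractions give a closed form: a_n = (-1)·(-1)^n + (1/3)·1^n + (8/3)·(-2)^n.
At n = 6: a_6 = 170.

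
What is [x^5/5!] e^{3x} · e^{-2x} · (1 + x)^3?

The EGF product rule gives c_5 = Σ_{k_1+k_2+k_3=5} C(5; k_1,k_2,k_3) · ∏ g_i(k_i), where e^{3x} gives (3)^k; e^{-2x} gives (-2)^k; (1+x)^3 gives the falling factorial (3)_k.
g_1(k) for k = 0…5: 1, 3, 9, 27, 81, 243.
g_2(k) for k = 0…5: 1, -2, 4, -8, 16, -32.
g_3(k) for k = 0…5: 1, 3, 6, 6, 0, 0.
First combine the last two factors: h(k) = Σ_j C(k,j)·g_2(j)·g_3(k−j) for k = 0…5: 1, 1, -2, -2, 16, -32.
c_5 = Σ_k C(5,k)·g_1(k)·h(5−k) = 1·1·(-32) + 5·3·16 + 10·9·(-2) + 10·27·(-2) + 5·81·1 + 1·243·1 = −32 + 240 − 180 − 540 + 405 + 243 = 136.

136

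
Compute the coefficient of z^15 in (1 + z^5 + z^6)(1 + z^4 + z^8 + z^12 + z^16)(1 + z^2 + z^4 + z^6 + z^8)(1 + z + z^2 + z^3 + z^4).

17

(1 + z^5 + z^6) has coefficients 1,0,0,0,0,1,1 for degrees 0…6.
(1 + z^4 + z^8 + z^12 + z^16) has coefficients 1,0,0,0,1,0,0,0,1,0,0,0,1,0,0,0 for degrees 0…15.
Multiplying by (1 + z^2 + z^4 + z^6 + z^8) gives running coefficients 1,0,1,0,2,0,2,0,3,0,2,0,3,0,2,0 for degrees 0…15.
Finally multiplying by (1 + z + z^2 + z^3 + z^4), the product of all factors after the first has coefficients 1,1,2,2,4,3,5,4,7,5,7,5,8,5,7,5 for degrees 0…15.
[z^15] = 1·5 + 1·7 + 1·5 = 17.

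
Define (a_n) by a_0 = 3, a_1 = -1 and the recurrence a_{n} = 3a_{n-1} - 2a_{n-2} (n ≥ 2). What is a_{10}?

-4089

The ordinary generating function has denominator 1 - 3z + 2z^2.
Iterating the recurrence: a_0,…,a_{10} = 3, -1, -9, -25, -57, -121, -249, -505, -1017, -2041, -4089.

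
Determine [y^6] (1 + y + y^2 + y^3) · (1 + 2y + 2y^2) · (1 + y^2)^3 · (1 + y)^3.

186

(1 + y + y^2 + y^3) has coefficients 1,1,1,1 for degrees 0…3.
(1 + 2y + 2y^2) has coefficients 1,2,2,0,0,0,0 for degrees 0…6.
Multiplying by (1 + y^2)^3 gives running coefficients 1,2,5,6,9,6,7 for degrees 0…6.
Finally multiplying by (1 + y)^3, the product of all factors after the first has coefficients 1,5,14,28,44,56,58 for degrees 0…6.
[y^6] = 1·58 + 1·56 + 1·44 + 1·28 = 186.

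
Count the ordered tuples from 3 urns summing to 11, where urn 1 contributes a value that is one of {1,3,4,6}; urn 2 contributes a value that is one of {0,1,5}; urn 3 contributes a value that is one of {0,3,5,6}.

The generating function for the choices is (y + y^3 + y^4 + y^6)·(1 + y + y^5)·(1 + y^3 + y^5 + y^6); the count is [y^11].
(y + y^3 + y^4 + y^6) has coefficients 0,1,0,1,1,0,1 for degrees 0…6.
(1 + y + y^5) has coefficients 1,1,0,0,0,1,0,0,0,0,0,0 for degrees 0…11.
Finally multiplying by (1 + y^3 + y^5 + y^6), the product of all factors after the first has coefficients 1,1,0,1,1,2,2,1,1,0,1,1 for degrees 0…11.
[y^11] = 1·1 + 1·1 + 1·1 + 1·2 = 5.

5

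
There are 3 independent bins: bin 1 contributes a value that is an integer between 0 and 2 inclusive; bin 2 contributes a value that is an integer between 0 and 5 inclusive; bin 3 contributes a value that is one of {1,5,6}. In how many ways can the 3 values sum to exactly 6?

6

The generating function for the choices is (1 + x + x²)·(1 + x + x² + x³ + x⁴ + x⁵)·(x + x⁵ + x⁶); the count is [x⁶].
(1 + x + x²) has coefficients 1,1,1 for degrees 0…2.
(1 + x + x² + x³ + x⁴ + x⁵) has coefficients 1,1,1,1,1,1,0 for degrees 0…6.
Finally multiplying by (x + x⁵ + x⁶), the product of all factors after the first has coefficients 0,1,1,1,1,2,3 for degrees 0…6.
[x⁶] = 1·3 + 1·2 + 1·1 = 6.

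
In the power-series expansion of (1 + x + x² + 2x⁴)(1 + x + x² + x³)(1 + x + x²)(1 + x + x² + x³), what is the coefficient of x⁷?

36

(1 + x + x² + 2x⁴) has coefficients 1,1,1,0,2 for degrees 0…4.
(1 + x + x² + x³) has coefficients 1,1,1,1,0,0,0,0 for degrees 0…7.
Multiplying by (1 + x + x²) gives running coefficients 1,2,3,3,2,1,0,0 for degrees 0…7.
Finally multiplying by (1 + x + x² + x³), the product of all factors after the first has coefficients 1,3,6,9,10,9,6,3 for degrees 0…7.
[x⁷] = 1·3 + 1·6 + 1·9 + 2·9 = 36.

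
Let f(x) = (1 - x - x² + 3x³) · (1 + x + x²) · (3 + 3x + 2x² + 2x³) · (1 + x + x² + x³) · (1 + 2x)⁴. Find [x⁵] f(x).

535

(1 - x - x² + 3x³) has coefficients 1,-1,-1,3 for degrees 0…3.
(1 + x + x²) has coefficients 1,1,1,0,0,0 for degrees 0…5.
Multiplying by (3 + 3x + 2x² + 2x³) gives running coefficients 3,6,8,7,4,2 for degrees 0…5.
Multiplying by (1 + x + x² + x³) gives running coefficients 3,9,17,24,25,21 for degrees 0…5.
Finally multiplying by (1 + 2x)⁴, the product of all factors after the first has coefficients 3,33,161,472,961,1485 for degrees 0…5.
[x⁵] = 1·1485 − 1·961 − 1·472 + 3·161 = 535.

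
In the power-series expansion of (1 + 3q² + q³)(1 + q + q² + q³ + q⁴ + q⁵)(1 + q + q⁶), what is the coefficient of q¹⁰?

5

(1 + 3q² + q³) has coefficients 1,0,3,1 for degrees 0…3.
(1 + q + q² + q³ + q⁴ + q⁵) has coefficients 1,1,1,1,1,1,0,0,0,0,0 for degrees 0…10.
Finally multiplying by (1 + q + q⁶), the product of all factors after the first has coefficients 1,2,2,2,2,2,2,1,1,1,1 for degrees 0…10.
[q¹⁰] = 1·1 + 3·1 + 1·1 = 5.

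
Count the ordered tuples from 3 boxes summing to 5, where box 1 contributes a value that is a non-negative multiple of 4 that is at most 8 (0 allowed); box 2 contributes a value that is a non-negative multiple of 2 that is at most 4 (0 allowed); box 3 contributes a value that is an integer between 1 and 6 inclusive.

4

The generating function for the choices is (1 + y^4 + y^8)·(1 + y^2 + y^4)·(y + y^2 + y^3 + y^4 + y^5 + y^6); the count is [y^5].
(1 + y^4 + y^8) has coefficients 1,0,0,0,1,0 for degrees 0…5.
(1 + y^2 + y^4) has coefficients 1,0,1,0,1,0 for degrees 0…5.
Finally multiplying by (y + y^2 + y^3 + y^4 + y^5 + y^6), the product of all factors after the first has coefficients 0,1,1,2,2,3 for degrees 0…5.
[y^5] = 1·3 + 1·1 = 4.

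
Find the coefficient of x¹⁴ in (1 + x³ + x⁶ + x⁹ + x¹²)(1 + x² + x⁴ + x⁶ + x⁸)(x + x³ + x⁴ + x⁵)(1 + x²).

(1 + x³ + x⁶ + x⁹ + x¹²) has coefficients 1,0,0,1,0,0,1,0,0,1,0,0,1 for degrees 0…12.
(1 + x² + x⁴ + x⁶ + x⁸) has coefficients 1,0,1,0,1,0,1,0,1,0,0,0,0,0,0 for degrees 0…14.
Multiplying by (x + x³ + x⁴ + x⁵) gives running coefficients 0,1,0,2,1,3,1,3,1,3,1,2,1,1,0 for degrees 0…14.
Finally multiplying by (1 + x²), the product of all factors after the first has coefficients 0,1,0,3,1,5,2,6,2,6,2,5,2,3,1 for degrees 0…14.
[x¹⁴] = 1·1 + 1·5 + 1·2 + 1·5 + 1·0 = 13.

13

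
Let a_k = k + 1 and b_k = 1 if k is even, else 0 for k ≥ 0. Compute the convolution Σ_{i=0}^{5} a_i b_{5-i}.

Write out a_i and b_{5-i} for i = 0,…,5 and sum the products.
Σ = 1·0 + 2·1 + 3·0 + 4·1 + 5·0 + 6·1 = 12.

12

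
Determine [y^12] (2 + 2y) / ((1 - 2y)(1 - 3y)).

4226952

The denominator gives the recurrence a_n = 5a_(n−1) − 6a_(n−2) for n ≥ 2; the numerator fixes a_0 = 2, a_1 = 12.
Iterating: 2, 12, 48, 168, 552, 1752, 5448, 16728, 50952, 154392, 466248, 1404888, 4226952, so a_12 = 4226952.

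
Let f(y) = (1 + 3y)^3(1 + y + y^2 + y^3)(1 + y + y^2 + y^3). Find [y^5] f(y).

218

(1 + 3y)^3 has coefficients 1,9,27,27 for degrees 0…3.
(1 + y + y^2 + y^3) has coefficients 1,1,1,1,0,0 for degrees 0…5.
Finally multiplying by (1 + y + y^2 + y^3), the product of all factors after the first has coefficients 1,2,3,4,3,2 for degrees 0…5.
[y^5] = 1·2 + 9·3 + 27·4 + 27·3 = 218.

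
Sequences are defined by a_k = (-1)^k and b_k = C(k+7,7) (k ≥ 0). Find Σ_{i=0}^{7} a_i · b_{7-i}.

Write out a_i and b_{7-i} for i = 0,…,7 and sum the products.
Σ = 1·3432 − 1·1716 + 1·792 − 1·330 + 1·120 − 1·36 + 1·8 − 1·1 = 2269.

2269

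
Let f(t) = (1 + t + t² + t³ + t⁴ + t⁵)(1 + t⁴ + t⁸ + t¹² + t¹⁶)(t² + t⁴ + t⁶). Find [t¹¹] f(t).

5

(1 + t + t² + t³ + t⁴ + t⁵) has coefficients 1,1,1,1,1,1 for degrees 0…5.
(1 + t⁴ + t⁸ + t¹² + t¹⁶) has coefficients 1,0,0,0,1,0,0,0,1,0,0,0 for degrees 0…11.
Finally multiplying by (t² + t⁴ + t⁶), the product of all factors after the first has coefficients 0,0,1,0,1,0,2,0,1,0,2,0 for degrees 0…11.
[t¹¹] = 1·0 + 1·2 + 1·0 + 1·1 + 1·0 + 1·2 = 5.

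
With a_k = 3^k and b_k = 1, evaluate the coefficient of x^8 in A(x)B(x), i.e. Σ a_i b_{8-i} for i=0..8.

This is [x^8] in the product of the two ordinary generating functions.
Σ = 1·1 + 3·1 + 9·1 + 27·1 + 81·1 + 243·1 + 729·1 + 2187·1 + 6561·1 = 9841.

9841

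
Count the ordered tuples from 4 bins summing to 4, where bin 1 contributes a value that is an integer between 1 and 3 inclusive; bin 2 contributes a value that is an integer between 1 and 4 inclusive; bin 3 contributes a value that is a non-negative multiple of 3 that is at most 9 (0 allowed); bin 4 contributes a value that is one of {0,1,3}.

The generating function for the choices is (q + q² + q³)·(q + q² + q³ + q⁴)·(1 + q³ + q⁶ + q⁹)·(1 + q + q³); the count is [q⁴].
(q + q² + q³) has coefficients 0,1,1,1 for degrees 0…3.
(q + q² + q³ + q⁴) has coefficients 0,1,1,1,1 for degrees 0…4.
Multiplying by (1 + q³ + q⁶ + q⁹) gives running coefficients 0,1,1,1,2 for degrees 0…4.
Finally multiplying by (1 + q + q³), the product of all factors after the first has coefficients 0,1,2,2,4 for degrees 0…4.
[q⁴] = 1·2 + 1·2 + 1·1 = 5.

5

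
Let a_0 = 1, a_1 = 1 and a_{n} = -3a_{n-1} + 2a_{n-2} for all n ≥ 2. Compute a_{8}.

-2753

The ordinary generating function has denominator 1 + 3t - 2t^2.
Iterating the recurrence: a_0,…,a_{8} = 1, 1, -1, 5, -17, 61, -217, 773, -2753.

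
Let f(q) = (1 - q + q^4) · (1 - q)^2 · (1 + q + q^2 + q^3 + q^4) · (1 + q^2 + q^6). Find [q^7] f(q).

-5

(1 - q + q^4) has coefficients 1,-1,0,0,1 for degrees 0…4.
(1 - q)^2 has coefficients 1,-2,1,0,0,0,0,0 for degrees 0…7.
Multiplying by (1 + q + q^2 + q^3 + q^4) gives running coefficients 1,-1,0,0,0,-1,1,0 for degrees 0…7.
Finally multiplying by (1 + q^2 + q^6), the product of all factors after the first has coefficients 1,-1,1,-1,0,-1,2,-2 for degrees 0…7.
[q^7] = 1·(-2) − 1·2 + 1·(-1) = -5.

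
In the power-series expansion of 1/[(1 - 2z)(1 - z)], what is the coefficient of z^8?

Partial fractions give a closed form: a_n = (2)·2^n + (-1)·1^n.
At n = 8: a_8 = 511.

511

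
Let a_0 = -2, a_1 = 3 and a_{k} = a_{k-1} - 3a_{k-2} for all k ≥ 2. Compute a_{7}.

The ordinary generating function has denominator 1 - t + 3t^2.
Iterating the recurrence: a_0,…,a_{7} = -2, 3, 9, 0, -27, -27, 54, 135.

135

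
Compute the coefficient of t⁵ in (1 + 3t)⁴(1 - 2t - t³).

-216

(1 + 3t)⁴ has coefficients 1,12,54,108,81 for degrees 0…4.
(1 - 2t - t³) has coefficients 1,-2,0,-1,0,0 for degrees 0…5.
[t⁵] = 1·0 + 12·0 + 54·(-1) + 108·0 + 81·(-2) = -216.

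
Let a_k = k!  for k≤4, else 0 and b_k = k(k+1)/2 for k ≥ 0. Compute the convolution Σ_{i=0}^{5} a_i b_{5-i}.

Write out a_i and b_{5-i} for i = 0,…,5 and sum the products.
Σ = 1·15 + 1·10 + 2·6 + 6·3 + 24·1 + 0·0 = 79.

79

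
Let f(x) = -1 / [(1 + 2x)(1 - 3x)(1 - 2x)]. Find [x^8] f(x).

-11605

The denominator gives the recurrence a_n = 3a_(n−1) + 4a_(n−2) − 12a_(n−3) for n ≥ 3; the numerator fixes a_0 = -1, a_1 = -3, a_2 = -13.
Iterating: -1, -3, -13, -39, -133, -399, -1261, -3783, -11605, so a_8 = -11605.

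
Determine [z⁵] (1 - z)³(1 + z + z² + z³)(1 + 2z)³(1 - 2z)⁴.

-164

(1 - z)³ has coefficients 1,-3,3,-1 for degrees 0…3.
(1 + z + z² + z³) has coefficients 1,1,1,1,0,0 for degrees 0…5.
Multiplying by (1 + 2z)³ gives running coefficients 1,7,19,27,26,20 for degrees 0…5.
Finally multiplying by (1 - 2z)⁴, the product of all factors after the first has coefficients 1,-1,-13,11,58,-36 for degrees 0…5.
[z⁵] = 1·(-36) − 3·58 + 3·11 − 1·(-13) = -164.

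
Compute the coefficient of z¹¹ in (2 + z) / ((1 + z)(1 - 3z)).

310007

Partial fractions give a closed form: a_n = (1/4)·(-1)^n + (7/4)·3^n.
At n = 11: a_11 = 310007.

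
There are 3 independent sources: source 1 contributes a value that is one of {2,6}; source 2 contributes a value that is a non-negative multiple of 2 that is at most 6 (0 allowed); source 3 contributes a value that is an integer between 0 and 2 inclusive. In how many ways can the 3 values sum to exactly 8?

4

The generating function for the choices is (z^2 + z^6)·(1 + z^2 + z^4 + z^6)·(1 + z + z^2); the count is [z^8].
(z^2 + z^6) has coefficients 0,0,1,0,0,0,1 for degrees 0…6.
(1 + z^2 + z^4 + z^6) has coefficients 1,0,1,0,1,0,1,0,0 for degrees 0…8.
Finally multiplying by (1 + z + z^2), the product of all factors after the first has coefficients 1,1,2,1,2,1,2,1,1 for degrees 0…8.
[z^8] = 1·2 + 1·2 = 4.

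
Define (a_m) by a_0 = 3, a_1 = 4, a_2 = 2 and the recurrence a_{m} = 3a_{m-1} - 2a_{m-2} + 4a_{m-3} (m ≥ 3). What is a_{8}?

2362

The ordinary generating function has denominator 1 - 3q + 2q^2 - 4q^3.
Iterating the recurrence: a_0,…,a_{8} = 3, 4, 2, 10, 42, 114, 298, 834, 2362.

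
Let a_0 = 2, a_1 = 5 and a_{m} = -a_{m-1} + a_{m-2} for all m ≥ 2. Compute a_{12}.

The ordinary generating function has denominator 1 + y - y^2.
Iterating the recurrence: a_0,…,a_{12} = 2, 5, -3, 8, -11, 19, -30, 49, -79, 128, -207, 335, -542.

-542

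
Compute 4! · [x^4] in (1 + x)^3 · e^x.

The EGF product rule gives c_4 = Σ_{k_1+k_2=4} C(4; k_1,k_2) · ∏ g_i(k_i), where (1+x)^3 gives the falling factorial (3)_k; e^x gives (1)^k.
g_1(k) for k = 0…4: 1, 3, 6, 6, 0.
g_2(k) for k = 0…4: 1, 1, 1, 1, 1.
c_4 = Σ_k C(4,k)·g_1(k)·g_2(4−k) = 1·1·1 + 4·3·1 + 6·6·1 + 4·6·1 = 1 + 12 + 36 + 24 = 73.

73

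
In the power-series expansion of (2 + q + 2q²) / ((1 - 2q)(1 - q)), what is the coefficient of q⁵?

The denominator gives the recurrence a_n = 3a_(n−1) − 2a_(n−2) for n ≥ 3; the numerator fixes a_0 = 2, a_1 = 7, a_2 = 19.
Iterating: 2, 7, 19, 43, 91, 187, so a_5 = 187.

187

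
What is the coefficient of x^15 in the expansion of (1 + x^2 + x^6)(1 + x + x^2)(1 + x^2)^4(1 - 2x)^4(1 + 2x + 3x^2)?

(1 + x^2 + x^6) has coefficients 1,0,1,0,0,0,1 for degrees 0…6.
(1 + x + x^2) has coefficients 1,1,1,0,0,0,0,0,0,0,0,0,0,0,0,0 for degrees 0…15.
Multiplying by (1 + x^2)^4 gives running coefficients 1,1,5,4,10,6,10,4,5,1,1,0,0,0,0,0 for degrees 0…15.
Multiplying by (1 - 2x)^4 gives running coefficients 1,-7,21,-44,82,-122,154,-188,181,-167,145,-80,72,-16,16,0 for degrees 0…15.
Finally multiplying by (1 + 2x + 3x^2), the product of all factors after the first has coefficients 1,-5,10,-23,57,-90,156,-246,267,-369,354,-291,347,-112,200,-16 for degrees 0…15.
[x^15] = 1·(-16) + 1·(-112) + 1·(-369) = -497.

-497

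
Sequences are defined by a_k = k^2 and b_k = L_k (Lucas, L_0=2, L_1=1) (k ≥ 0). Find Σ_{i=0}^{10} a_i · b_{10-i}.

2009

This is [x^10] in the product of the two ordinary generating functions.
Σ = 0·123 + 1·76 + 4·47 + 9·29 + 16·18 + 25·11 + 36·7 + 49·4 + 64·3 + 81·1 + 100·2 = 2009.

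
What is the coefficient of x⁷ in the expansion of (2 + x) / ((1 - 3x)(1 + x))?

Partial fractions give a closed form: a_n = (7/4)·3^n + (1/4)·(-1)^n.
At n = 7: a_7 = 3827.

3827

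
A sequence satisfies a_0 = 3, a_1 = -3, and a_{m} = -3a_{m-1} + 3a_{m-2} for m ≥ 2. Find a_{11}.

-2727918

The ordinary generating function has denominator 1 + 3x - 3x^2.
Iterating the recurrence: a_0,…,a_{11} = 3, -3, 18, -63, 243, -918, 3483, -13203, 50058, -189783, 719523, -2727918.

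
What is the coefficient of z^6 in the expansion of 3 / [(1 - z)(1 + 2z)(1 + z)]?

Partial fractions give a closed form: a_n = (1/2)·1^n + (4)·(-2)^n + (-3/2)·(-1)^n.
At n = 6: a_6 = 255.

255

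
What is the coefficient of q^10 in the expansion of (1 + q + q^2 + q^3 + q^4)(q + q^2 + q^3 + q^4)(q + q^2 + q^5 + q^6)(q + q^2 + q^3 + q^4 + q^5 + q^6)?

(1 + q + q^2 + q^3 + q^4) has coefficients 1,1,1,1,1 for degrees 0…4.
(q + q^2 + q^3 + q^4) has coefficients 0,1,1,1,1,0,0,0,0,0,0 for degrees 0…10.
Multiplying by (q + q^2 + q^5 + q^6) gives running coefficients 0,0,1,2,2,2,2,2,2,2,1 for degrees 0…10.
Finally multiplying by (q + q^2 + q^3 + q^4 + q^5 + q^6), the product of all factors after the first has coefficients 0,0,0,1,3,5,7,9,11,12,12 for degrees 0…10.
[q^10] = 1·12 + 1·12 + 1·11 + 1·9 + 1·7 = 51.

51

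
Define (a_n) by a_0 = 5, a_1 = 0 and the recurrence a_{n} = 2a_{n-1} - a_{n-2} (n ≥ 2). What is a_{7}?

The ordinary generating function has denominator 1 - 2q + q^2.
Iterating the recurrence: a_0,…,a_{7} = 5, 0, -5, -10, -15, -20, -25, -30.

-30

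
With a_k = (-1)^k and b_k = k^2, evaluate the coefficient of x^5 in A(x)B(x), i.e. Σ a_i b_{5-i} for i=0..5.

This is [x^5] in the product of the two ordinary generating functions.
Σ = 1·25 − 1·16 + 1·9 − 1·4 + 1·1 − 1·0 = 15.

15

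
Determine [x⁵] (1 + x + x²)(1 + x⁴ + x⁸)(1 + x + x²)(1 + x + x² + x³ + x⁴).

11

(1 + x + x²) has coefficients 1,1,1 for degrees 0…2.
(1 + x⁴ + x⁸) has coefficients 1,0,0,0,1,0 for degrees 0…5.
Multiplying by (1 + x + x²) gives running coefficients 1,1,1,0,1,1 for degrees 0…5.
Finally multiplying by (1 + x + x² + x³ + x⁴), the product of all factors after the first has coefficients 1,2,3,3,4,4 for degrees 0…5.
[x⁵] = 1·4 + 1·4 + 1·3 = 11.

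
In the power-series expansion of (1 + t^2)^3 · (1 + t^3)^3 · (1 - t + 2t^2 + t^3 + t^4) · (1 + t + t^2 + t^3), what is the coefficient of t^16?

52

(1 + t^2)^3 has coefficients 1,0,3,0,3,0,1 for degrees 0…6.
(1 + t^3)^3 has coefficients 1,0,0,3,0,0,3,0,0,1,0,0,0,0,0,0,0 for degrees 0…16.
Multiplying by (1 - t + 2t^2 + t^3 + t^4) gives running coefficients 1,-1,2,4,-2,6,6,0,6,4,2,2,1,1,0,0,0 for degrees 0…16.
Finally multiplying by (1 + t + t^2 + t^3), the product of all factors after the first has coefficients 1,0,2,6,3,10,14,10,18,16,12,14,9,6,4,2,1 for degrees 0…16.
[t^16] = 1·1 + 3·4 + 3·9 + 1·12 = 52.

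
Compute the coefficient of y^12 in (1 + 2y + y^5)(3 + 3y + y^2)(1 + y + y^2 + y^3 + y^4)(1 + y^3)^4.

(1 + 2y + y^5) has coefficients 1,2,0,0,0,1 for degrees 0…5.
(3 + 3y + y^2) has coefficients 3,3,1,0,0,0,0,0,0,0,0,0,0 for degrees 0…12.
Multiplying by (1 + y + y^2 + y^3 + y^4) gives running coefficients 3,6,7,7,7,4,1,0,0,0,0,0,0 for degrees 0…12.
Finally multiplying by (1 + y^3)^4, the product of all factors after the first has coefficients 3,6,7,19,31,32,47,64,58,58,66,52,37 for degrees 0…12.
[y^12] = 1·37 + 2·52 + 1·64 = 205.

205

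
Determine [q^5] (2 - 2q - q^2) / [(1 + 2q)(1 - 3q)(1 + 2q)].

-119

The denominator gives the recurrence a_n = −a_(n−1) + 8a_(n−2) + 12a_(n−3) for n ≥ 3; the numerator fixes a_0 = 2, a_1 = -4, a_2 = 19.
Iterating: 2, -4, 19, -27, 131, -119, so a_5 = -119.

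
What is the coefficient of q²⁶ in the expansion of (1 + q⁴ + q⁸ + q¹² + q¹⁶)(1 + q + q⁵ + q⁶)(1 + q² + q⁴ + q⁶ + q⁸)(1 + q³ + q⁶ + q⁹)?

(1 + q⁴ + q⁸ + q¹² + q¹⁶) has coefficients 1,0,0,0,1,0,0,0,1,0,0,0,1,0,0,0,1 for degrees 0…16.
(1 + q + q⁵ + q⁶) has coefficients 1,1,0,0,0,1,1,0,0,0,0,0,0,0,0,0,0,0,0,0,0,0,0,0,0,0,0 for degrees 0…26.
Multiplying by (1 + q² + q⁴ + q⁶ + q⁸) gives running coefficients 1,1,1,1,1,2,2,2,2,2,1,1,1,1,1,0,0,0,0,0,0,0,0,0,0,0,0 for degrees 0…26.
Finally multiplying by (1 + q³ + q⁶ + q⁹), the product of all factors after the first has coefficients 1,1,1,2,2,3,4,4,5,6,5,6,6,5,6,5,4,4,3,2,2,1,1,1,0,0,0 for degrees 0…26.
[q²⁶] = 1·0 + 1·1 + 1·3 + 1·6 + 1·5 = 15.

15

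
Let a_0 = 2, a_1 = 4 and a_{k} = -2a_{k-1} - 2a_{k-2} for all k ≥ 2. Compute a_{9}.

64

The ordinary generating function has denominator 1 + 2y + 2y^2.
Iterating the recurrence: a_0,…,a_{9} = 2, 4, -12, 16, -8, -16, 48, -64, 32, 64.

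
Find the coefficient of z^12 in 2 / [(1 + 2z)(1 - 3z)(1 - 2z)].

1906634

Partial fractions give a closed form: a_n = (2/5)·(-2)^n + (18/5)·3^n + (-2)·2^n.
At n = 12: a_12 = 1906634.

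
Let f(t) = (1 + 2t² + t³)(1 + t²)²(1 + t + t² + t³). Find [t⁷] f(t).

10

(1 + 2t² + t³) has coefficients 1,0,2,1 for degrees 0…3.
(1 + t²)² has coefficients 1,0,2,0,1,0,0,0 for degrees 0…7.
Finally multiplying by (1 + t + t² + t³), the product of all factors after the first has coefficients 1,1,3,3,3,3,1,1 for degrees 0…7.
[t⁷] = 1·1 + 2·3 + 1·3 = 10.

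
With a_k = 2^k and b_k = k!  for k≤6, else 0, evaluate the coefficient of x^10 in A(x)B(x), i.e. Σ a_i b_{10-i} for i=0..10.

Write out a_i and b_{10-i} for i = 0,…,10 and sum the products.
Σ = 1·0 + 2·0 + 4·0 + 8·0 + 16·720 + 32·120 + 64·24 + 128·6 + 256·2 + 512·1 + 1024·1 = 19712.

19712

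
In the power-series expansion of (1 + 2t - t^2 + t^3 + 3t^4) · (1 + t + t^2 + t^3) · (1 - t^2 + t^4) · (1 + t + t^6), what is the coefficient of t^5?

(1 + 2t - t^2 + t^3 + 3t^4) has coefficients 1,2,-1,1,3 for degrees 0…4.
(1 + t + t^2 + t^3) has coefficients 1,1,1,1,0,0 for degrees 0…5.
Multiplying by (1 - t^2 + t^4) gives running coefficients 1,1,0,0,0,0 for degrees 0…5.
Finally multiplying by (1 + t + t^6), the product of all factors after the first has coefficients 1,2,1,0,0,0 for degrees 0…5.
[t^5] = 1·0 + 2·0 − 1·0 + 1·1 + 3·2 = 7.

7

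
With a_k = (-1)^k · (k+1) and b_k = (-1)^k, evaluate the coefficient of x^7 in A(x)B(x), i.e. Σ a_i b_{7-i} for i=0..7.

-36

This is [x^7] in the product of the two ordinary generating functions.
Σ = 1·(-1) − 2·1 + 3·(-1) − 4·1 + 5·(-1) − 6·1 + 7·(-1) − 8·1 = -36.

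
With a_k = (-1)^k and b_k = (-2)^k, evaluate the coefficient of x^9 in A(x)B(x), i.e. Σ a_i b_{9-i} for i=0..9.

Write out a_i and b_{9-i} for i = 0,…,9 and sum the products.
Σ = 1·(-512) − 1·256 + 1·(-128) − 1·64 + 1·(-32) − 1·16 + 1·(-8) − 1·4 + 1·(-2) − 1·1 = -1023.

-1023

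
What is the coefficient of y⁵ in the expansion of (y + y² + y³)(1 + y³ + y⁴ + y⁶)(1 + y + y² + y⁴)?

(y + y² + y³) has coefficients 0,1,1,1 for degrees 0…3.
(1 + y³ + y⁴ + y⁶) has coefficients 1,0,0,1,1,0 for degrees 0…5.
Finally multiplying by (1 + y + y² + y⁴), the product of all factors after the first has coefficients 1,1,1,1,3,2 for degrees 0…5.
[y⁵] = 1·3 + 1·1 + 1·1 = 5.

5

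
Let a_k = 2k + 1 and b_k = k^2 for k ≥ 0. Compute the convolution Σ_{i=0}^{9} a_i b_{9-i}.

The convolution is the t^9 coefficient of A(t)B(t).
Σ = 1·81 + 3·64 + 5·49 + 7·36 + 9·25 + 11·16 + 13·9 + 15·4 + 17·1 + 19·0 = 1365.

1365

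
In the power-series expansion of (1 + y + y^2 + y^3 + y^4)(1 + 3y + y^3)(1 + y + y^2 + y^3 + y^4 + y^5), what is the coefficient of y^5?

23

(1 + y + y^2 + y^3 + y^4) has coefficients 1,1,1,1,1 for degrees 0…4.
(1 + 3y + y^3) has coefficients 1,3,0,1,0,0 for degrees 0…5.
Finally multiplying by (1 + y + y^2 + y^3 + y^4 + y^5), the product of all factors after the first has coefficients 1,4,4,5,5,5 for degrees 0…5.
[y^5] = 1·5 + 1·5 + 1·5 + 1·4 + 1·4 = 23.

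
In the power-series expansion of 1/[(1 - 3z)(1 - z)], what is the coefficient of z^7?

3280

Partial fractions give a closed form: a_n = (3/2)·3^n + (-1/2)·1^n.
At n = 7: a_7 = 3280.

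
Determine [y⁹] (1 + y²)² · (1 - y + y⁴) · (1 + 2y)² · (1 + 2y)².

(1 + y²)² has coefficients 1,0,2,0,1 for degrees 0…4.
(1 - y + y⁴) has coefficients 1,-1,0,0,1,0,0,0,0,0 for degrees 0…9.
Multiplying by (1 + 2y)² gives running coefficients 1,3,0,-4,1,4,4,0,0,0 for degrees 0…9.
Finally multiplying by (1 + 2y)², the product of all factors after the first has coefficients 1,7,16,8,-15,-8,24,32,16,0 for degrees 0…9.
[y⁹] = 1·0 + 2·32 + 1·(-8) = 56.

56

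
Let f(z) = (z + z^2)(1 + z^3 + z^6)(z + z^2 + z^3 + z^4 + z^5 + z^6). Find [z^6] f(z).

(z + z^2) has coefficients 0,1,1 for degrees 0…2.
(1 + z^3 + z^6) has coefficients 1,0,0,1,0,0,1 for degrees 0…6.
Finally multiplying by (z + z^2 + z^3 + z^4 + z^5 + z^6), the product of all factors after the first has coefficients 0,1,1,1,2,2,2 for degrees 0…6.
[z^6] = 1·2 + 1·2 = 4.

4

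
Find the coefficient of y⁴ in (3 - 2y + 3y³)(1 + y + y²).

(3 - 2y + 3y³) has coefficients 3,-2,0,3 for degrees 0…3.
(1 + y + y²) has coefficients 1,1,1,0,0 for degrees 0…4.
[y⁴] = 3·0 − 2·0 + 3·1 = 3.

3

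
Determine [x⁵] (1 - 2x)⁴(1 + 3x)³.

(1 - 2x)⁴ has coefficients 1,-8,24,-32,16 for degrees 0…4.
(1 + 3x)³ has coefficients 1,9,27,27,0,0 for degrees 0…5.
[x⁵] = 1·0 − 8·0 + 24·27 − 32·27 + 16·9 = -72.

-72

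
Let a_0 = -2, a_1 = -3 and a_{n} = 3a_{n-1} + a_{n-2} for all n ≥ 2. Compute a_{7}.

-4287

The ordinary generating function has denominator 1 - 3x - x^2.
Iterating the recurrence: a_0,…,a_{7} = -2, -3, -11, -36, -119, -393, -1298, -4287.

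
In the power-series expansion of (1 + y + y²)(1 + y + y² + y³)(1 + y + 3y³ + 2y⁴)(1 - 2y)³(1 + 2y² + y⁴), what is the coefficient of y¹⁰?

-22

(1 + y + y²) has coefficients 1,1,1 for degrees 0…2.
(1 + y + y² + y³) has coefficients 1,1,1,1,0,0,0,0,0,0,0 for degrees 0…10.
Multiplying by (1 + y + 3y³ + 2y⁴) gives running coefficients 1,2,2,5,6,5,5,2,0,0,0 for degrees 0…10.
Multiplying by (1 - 2y)³ gives running coefficients 1,-4,2,9,-16,13,7,-16,8,-16,-16 for degrees 0…10.
Finally multiplying by (1 + 2y² + y⁴), the product of all factors after the first has coefficients 1,-4,4,1,-11,27,-23,19,6,-35,7 for degrees 0…10.
[y¹⁰] = 1·7 + 1·(-35) + 1·6 = -22.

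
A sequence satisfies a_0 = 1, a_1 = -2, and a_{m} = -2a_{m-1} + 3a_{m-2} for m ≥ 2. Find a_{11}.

-132860

The ordinary generating function has denominator 1 + 2y - 3y^2.
Iterating the recurrence: a_0,…,a_{11} = 1, -2, 7, -20, 61, -182, 547, -1640, 4921, -14762, 44287, -132860.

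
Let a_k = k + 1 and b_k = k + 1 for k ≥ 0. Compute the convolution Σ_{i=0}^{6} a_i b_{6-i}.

84

The convolution is the t^6 coefficient of A(t)B(t).
Σ = 1·7 + 2·6 + 3·5 + 4·4 + 5·3 + 6·2 + 7·1 = 84.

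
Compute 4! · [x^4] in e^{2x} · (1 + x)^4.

The EGF product rule gives c_4 = Σ_{k_1+k_2=4} C(4; k_1,k_2) · ∏ g_i(k_i), where e^{2x} gives (2)^k; (1+x)^4 gives the falling factorial (4)_k.
g_1(k) for k = 0…4: 1, 2, 4, 8, 16.
g_2(k) for k = 0…4: 1, 4, 12, 24, 24.
c_4 = Σ_k C(4,k)·g_1(k)·g_2(4−k) = 1·1·24 + 4·2·24 + 6·4·12 + 4·8·4 + 1·16·1 = 24 + 192 + 288 + 128 + 16 = 648.

648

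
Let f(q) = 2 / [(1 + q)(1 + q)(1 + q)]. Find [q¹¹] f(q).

The denominator gives the recurrence a_n = −3a_(n−1) − 3a_(n−2) − a_(n−3) for n ≥ 3; the numerator fixes a_0 = 2, a_1 = -6, a_2 = 12.
Iterating: 2, -6, 12, -20, 30, -42, 56, -72, 90, -110, 132, -156, so a_11 = -156.

-156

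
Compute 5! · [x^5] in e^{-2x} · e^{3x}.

1

The EGF product rule gives c_5 = Σ_{k_1+k_2=5} C(5; k_1,k_2) · ∏ g_i(k_i), where e^{-2x} gives (-2)^k; e^{3x} gives (3)^k.
g_1(k) for k = 0…5: 1, -2, 4, -8, 16, -32.
g_2(k) for k = 0…5: 1, 3, 9, 27, 81, 243.
c_5 = Σ_k C(5,k)·g_1(k)·g_2(5−k) = 1·1·243 + 5·(-2)·81 + 10·4·27 + 10·(-8)·9 + 5·16·3 + 1·(-32)·1 = 243 − 810 + 1080 − 720 + 240 − 32 = 1.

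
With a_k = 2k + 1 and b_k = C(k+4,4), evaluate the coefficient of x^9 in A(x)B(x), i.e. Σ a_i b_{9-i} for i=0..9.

8008

The convolution is the t^9 coefficient of A(t)B(t).
Σ = 1·715 + 3·495 + 5·330 + 7·210 + 9·126 + 11·70 + 13·35 + 15·15 + 17·5 + 19·1 = 8008.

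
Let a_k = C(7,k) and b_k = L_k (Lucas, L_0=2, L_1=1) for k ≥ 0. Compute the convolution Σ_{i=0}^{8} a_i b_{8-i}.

Write out a_i and b_{8-i} for i = 0,…,8 and sum the products.
Σ = 1·47 + 7·29 + 21·18 + 35·11 + 35·7 + 21·4 + 7·3 + 1·1 + 0·2 = 1364.

1364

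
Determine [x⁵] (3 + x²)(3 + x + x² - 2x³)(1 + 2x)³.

-8

(3 + x²) has coefficients 3,0,1 for degrees 0…2.
(3 + x + x² - 2x³) has coefficients 3,1,1,-2,0,0 for degrees 0…5.
Finally multiplying by (1 + 2x)³, the product of all factors after the first has coefficients 3,19,43,40,8,-16 for degrees 0…5.
[x⁵] = 3·(-16) + 1·40 = -8.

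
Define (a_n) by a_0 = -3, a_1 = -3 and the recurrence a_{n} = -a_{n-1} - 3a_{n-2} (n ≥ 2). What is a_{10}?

-573

The ordinary generating function has denominator 1 + x + 3x^2.
Iterating the recurrence: a_0,…,a_{10} = -3, -3, 12, -3, -33, 42, 57, -183, 12, 537, -573.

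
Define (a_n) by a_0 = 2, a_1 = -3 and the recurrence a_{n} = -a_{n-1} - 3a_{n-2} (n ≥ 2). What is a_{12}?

-1038

The ordinary generating function has denominator 1 + y + 3y^2.
Iterating the recurrence: a_0,…,a_{12} = 2, -3, -3, 12, -3, -33, 42, 57, -183, 12, 537, -573, -1038.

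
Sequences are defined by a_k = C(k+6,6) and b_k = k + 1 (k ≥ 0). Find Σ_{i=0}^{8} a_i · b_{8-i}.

This is [x^8] in the product of the two ordinary generating functions.
Σ = 1·9 + 7·8 + 28·7 + 84·6 + 210·5 + 462·4 + 924·3 + 1716·2 + 3003·1 = 12870.

12870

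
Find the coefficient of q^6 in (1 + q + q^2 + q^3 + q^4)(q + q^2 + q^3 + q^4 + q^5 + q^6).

(1 + q + q^2 + q^3 + q^4) has coefficients 1,1,1,1,1 for degrees 0…4.
(q + q^2 + q^3 + q^4 + q^5 + q^6) has coefficients 0,1,1,1,1,1,1 for degrees 0…6.
[q^6] = 1·1 + 1·1 + 1·1 + 1·1 + 1·1 = 5.

5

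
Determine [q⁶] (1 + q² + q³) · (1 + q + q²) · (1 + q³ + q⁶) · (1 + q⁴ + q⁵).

(1 + q² + q³) has coefficients 1,0,1,1 for degrees 0…3.
(1 + q + q²) has coefficients 1,1,1,0,0,0,0 for degrees 0…6.
Multiplying by (1 + q³ + q⁶) gives running coefficients 1,1,1,1,1,1,1 for degrees 0…6.
Finally multiplying by (1 + q⁴ + q⁵), the product of all factors after the first has coefficients 1,1,1,1,2,3,3 for degrees 0…6.
[q⁶] = 1·3 + 1·2 + 1·1 = 6.

6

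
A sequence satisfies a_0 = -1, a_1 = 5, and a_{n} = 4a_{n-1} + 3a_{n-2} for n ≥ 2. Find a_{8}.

178559

The ordinary generating function has denominator 1 - 4x - 3x^2.
Iterating the recurrence: a_0,…,a_{8} = -1, 5, 17, 83, 383, 1781, 8273, 38435, 178559.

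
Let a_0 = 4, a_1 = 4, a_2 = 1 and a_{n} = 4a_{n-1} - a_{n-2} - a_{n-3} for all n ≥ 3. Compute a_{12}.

-710171

The ordinary generating function has denominator 1 - 4x + x^2 + x^3.
Iterating the recurrence: a_0,…,a_{12} = 4, 4, 1, -4, -21, -81, -299, -1094, -3996, -14591, -53274, -194509, -710171.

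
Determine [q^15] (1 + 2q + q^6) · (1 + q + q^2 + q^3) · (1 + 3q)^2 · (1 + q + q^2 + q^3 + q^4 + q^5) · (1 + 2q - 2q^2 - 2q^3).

-134

(1 + 2q + q^6) has coefficients 1,2,0,0,0,0,1 for degrees 0…6.
(1 + q + q^2 + q^3) has coefficients 1,1,1,1,0,0,0,0,0,0,0,0,0,0,0,0 for degrees 0…15.
Multiplying by (1 + 3q)^2 gives running coefficients 1,7,16,16,15,9,0,0,0,0,0,0,0,0,0,0 for degrees 0…15.
Multiplying by (1 + q + q^2 + q^3 + q^4 + q^5) gives running coefficients 1,8,24,40,55,64,63,56,40,24,9,0,0,0,0,0 for degrees 0…15.
Finally multiplying by (1 + 2q - 2q^2 - 2q^3), the product of all factors after the first has coefficients 1,10,38,70,71,46,1,-56,-102,-134,-135,-110,-66,-18,0,0 for degrees 0…15.
[q^15] = 1·0 + 2·0 + 1·(-134) = -134.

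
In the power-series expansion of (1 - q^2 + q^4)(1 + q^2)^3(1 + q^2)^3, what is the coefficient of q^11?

(1 - q^2 + q^4) has coefficients 1,0,-1,0,1 for degrees 0…4.
(1 + q^2)^3 has coefficients 1,0,3,0,3,0,1,0,0,0,0,0 for degrees 0…11.
Finally multiplying by (1 + q^2)^3, the product of all factors after the first has coefficients 1,0,6,0,15,0,20,0,15,0,6,0 for degrees 0…11.
[q^11] = 1·0 − 1·0 + 1·0 = 0.

0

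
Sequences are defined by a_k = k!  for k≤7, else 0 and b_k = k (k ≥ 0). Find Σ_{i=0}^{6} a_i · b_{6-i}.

205

The convolution is the x^6 coefficient of A(x)B(x).
Σ = 1·6 + 1·5 + 2·4 + 6·3 + 24·2 + 120·1 + 720·0 = 205.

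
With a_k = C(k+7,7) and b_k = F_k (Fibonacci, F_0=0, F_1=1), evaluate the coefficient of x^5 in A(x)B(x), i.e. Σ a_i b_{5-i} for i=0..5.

Write out a_i and b_{5-i} for i = 0,…,5 and sum the products.
Σ = 1·5 + 8·3 + 36·2 + 120·1 + 330·1 + 792·0 = 551.

551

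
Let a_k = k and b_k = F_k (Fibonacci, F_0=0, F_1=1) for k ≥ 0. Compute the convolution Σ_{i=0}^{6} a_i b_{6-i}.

The convolution is the t^6 coefficient of A(t)B(t).
Σ = 0·8 + 1·5 + 2·3 + 3·2 + 4·1 + 5·1 + 6·0 = 26.

26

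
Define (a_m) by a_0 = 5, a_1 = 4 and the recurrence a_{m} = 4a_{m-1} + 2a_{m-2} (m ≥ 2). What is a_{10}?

3878816

The ordinary generating function has denominator 1 - 4q - 2q^2.
Iterating the recurrence: a_0,…,a_{10} = 5, 4, 26, 112, 500, 2224, 9896, 44032, 195920, 871744, 3878816.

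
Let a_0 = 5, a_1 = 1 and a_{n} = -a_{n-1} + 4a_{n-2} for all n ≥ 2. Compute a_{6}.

515

The ordinary generating function has denominator 1 + t - 4t^2.
Iterating the recurrence: a_0,…,a_{6} = 5, 1, 19, -15, 91, -151, 515.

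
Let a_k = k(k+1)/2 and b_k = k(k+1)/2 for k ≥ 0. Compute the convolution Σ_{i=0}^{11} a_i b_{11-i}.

2002

This is [x^11] in the product of the two ordinary generating functions.
Σ = 0·66 + 1·55 + 3·45 + 6·36 + 10·28 + 15·21 + 21·15 + 28·10 + 36·6 + 45·3 + 55·1 + 66·0 = 2002.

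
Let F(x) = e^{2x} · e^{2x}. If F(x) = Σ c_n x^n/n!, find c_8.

The EGF product rule gives c_8 = Σ_{k_1+k_2=8} C(8; k_1,k_2) · ∏ g_i(k_i), where e^{2x} gives (2)^k; e^{2x} gives (2)^k.
g_1(k) for k = 0…8: 1, 2, 4, 8, 16, 32, 64, 128, 256.
g_2(k) for k = 0…8: 1, 2, 4, 8, 16, 32, 64, 128, 256.
c_8 = Σ_k C(8,k)·g_1(k)·g_2(8−k) = 1·1·256 + 8·2·128 + 28·4·64 + 56·8·32 + 70·16·16 + 56·32·8 + 28·64·4 + 8·128·2 + 1·256·1 = 256 + 2048 + 7168 + 14336 + 17920 + 14336 + 7168 + 2048 + 256 = 65536.

65536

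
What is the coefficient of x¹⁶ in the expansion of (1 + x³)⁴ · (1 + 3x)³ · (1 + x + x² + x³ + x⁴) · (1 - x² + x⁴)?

(1 + x³)⁴ has coefficients 1,0,0,4,0,0,6,0,0,4,0,0,1 for degrees 0…12.
(1 + 3x)³ has coefficients 1,9,27,27,0,0,0,0,0,0,0,0,0,0,0,0,0 for degrees 0…16.
Multiplying by (1 + x + x² + x³ + x⁴) gives running coefficients 1,10,37,64,64,63,54,27,0,0,0,0,0,0,0,0,0 for degrees 0…16.
Finally multiplying by (1 - x² + x⁴), the product of all factors after the first has coefficients 1,10,36,54,28,9,27,28,10,36,54,27,0,0,0,0,0 for degrees 0…16.
[x¹⁶] = 1·0 + 4·0 + 6·54 + 4·28 + 1·28 = 464.

464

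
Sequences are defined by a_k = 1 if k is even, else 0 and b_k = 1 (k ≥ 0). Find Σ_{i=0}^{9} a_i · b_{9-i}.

This is [x^9] in the product of the two ordinary generating functions.
Σ = 1·1 + 0·1 + 1·1 + 0·1 + 1·1 + 0·1 + 1·1 + 0·1 + 1·1 + 0·1 = 5.

5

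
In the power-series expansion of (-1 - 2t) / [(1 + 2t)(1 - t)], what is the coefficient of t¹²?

Partial fractions give a closed form: a_n = (-1)·1^n.
At n = 12: a_12 = -1.

-1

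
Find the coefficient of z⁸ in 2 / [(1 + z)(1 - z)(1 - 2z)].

The denominator gives the recurrence a_n = 2a_(n−1) + a_(n−2) − 2a_(n−3) for n ≥ 3; the numerator fixes a_0 = 2, a_1 = 4, a_2 = 10.
Iterating: 2, 4, 10, 20, 42, 84, 170, 340, 682, so a_8 = 682.

682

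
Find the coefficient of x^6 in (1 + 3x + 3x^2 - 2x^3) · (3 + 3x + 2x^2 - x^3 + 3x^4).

(1 + 3x + 3x^2 - 2x^3) has coefficients 1,3,3,-2 for degrees 0…3.
(3 + 3x + 2x^2 - x^3 + 3x^4) has coefficients 3,3,2,-1,3,0,0 for degrees 0…6.
[x^6] = 1·0 + 3·0 + 3·3 − 2·(-1) = 11.

11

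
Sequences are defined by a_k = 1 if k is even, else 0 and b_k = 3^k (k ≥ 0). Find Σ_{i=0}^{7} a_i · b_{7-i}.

The convolution is the t^7 coefficient of A(t)B(t).
Σ = 1·2187 + 0·729 + 1·243 + 0·81 + 1·27 + 0·9 + 1·3 + 0·1 = 2460.

2460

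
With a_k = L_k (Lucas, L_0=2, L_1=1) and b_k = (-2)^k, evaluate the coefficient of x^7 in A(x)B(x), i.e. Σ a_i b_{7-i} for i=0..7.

This is [x^7] in the product of the two ordinary generating functions.
Σ = 2·(-128) + 1·64 + 3·(-32) + 4·16 + 7·(-8) + 11·4 + 18·(-2) + 29·1 = -243.

-243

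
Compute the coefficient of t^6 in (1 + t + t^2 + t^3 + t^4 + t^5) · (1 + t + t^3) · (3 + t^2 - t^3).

(1 + t + t^2 + t^3 + t^4 + t^5) has coefficients 1,1,1,1,1,1 for degrees 0…5.
(1 + t + t^3) has coefficients 1,1,0,1,0,0,0 for degrees 0…6.
Finally multiplying by (3 + t^2 - t^3), the product of all factors after the first has coefficients 3,3,1,3,-1,1,-1 for degrees 0…6.
[t^6] = 1·(-1) + 1·1 + 1·(-1) + 1·3 + 1·1 + 1·3 = 6.

6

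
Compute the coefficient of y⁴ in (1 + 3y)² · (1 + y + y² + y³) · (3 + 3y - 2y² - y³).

(1 + 3y)² has coefficients 1,6,9 for degrees 0…2.
(1 + y + y² + y³) has coefficients 1,1,1,1,0 for degrees 0…4.
Finally multiplying by (3 + 3y - 2y² - y³), the product of all factors after the first has coefficients 3,6,4,3,0 for degrees 0…4.
[y⁴] = 1·0 + 6·3 + 9·4 = 54.

54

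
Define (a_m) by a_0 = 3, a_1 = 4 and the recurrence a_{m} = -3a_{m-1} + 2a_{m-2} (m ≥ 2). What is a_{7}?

4082

The ordinary generating function has denominator 1 + 3y - 2y^2.
Iterating the recurrence: a_0,…,a_{7} = 3, 4, -6, 26, -90, 322, -1146, 4082.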